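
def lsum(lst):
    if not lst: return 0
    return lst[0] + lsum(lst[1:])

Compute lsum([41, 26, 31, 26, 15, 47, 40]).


lsum([41, 26, 31, 26, 15, 47, 40]) = 41 + lsum([26, 31, 26, 15, 47, 40])
lsum([26, 31, 26, 15, 47, 40]) = 26 + lsum([31, 26, 15, 47, 40])
lsum([31, 26, 15, 47, 40]) = 31 + lsum([26, 15, 47, 40])
lsum([26, 15, 47, 40]) = 26 + lsum([15, 47, 40])
lsum([15, 47, 40]) = 15 + lsum([47, 40])
lsum([47, 40]) = 47 + lsum([40])
lsum([40]) = 40 + lsum([])
lsum([]) = 0  (base case)
Total: 41 + 26 + 31 + 26 + 15 + 47 + 40 + 0 = 226

226


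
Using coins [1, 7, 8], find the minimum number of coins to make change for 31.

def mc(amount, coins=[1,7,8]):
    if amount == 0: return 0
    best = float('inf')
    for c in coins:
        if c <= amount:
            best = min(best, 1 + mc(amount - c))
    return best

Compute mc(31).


Building up with DP:
mc(0) = 0
mc(1) = min(1+mc(0)=1+0=1) = 1
mc(2) = min(1+mc(1)=1+1=2) = 2
mc(3) = min(1+mc(2)=1+2=3) = 3
mc(4) = min(1+mc(3)=1+3=4) = 4
mc(5) = min(1+mc(4)=1+4=5) = 5
mc(6) = min(1+mc(5)=1+5=6) = 6
mc(7) = min(1+mc(6)=1+6=7, 1+mc(0)=1+0=1) = 1
mc(8) = min(1+mc(7)=1+1=2, 1+mc(1)=1+1=2, 1+mc(0)=1+0=1) = 1
mc(9) = min(1+mc(8)=1+1=2, 1+mc(2)=1+2=3, 1+mc(1)=1+1=2) = 2
mc(10) = min(1+mc(9)=1+2=3, 1+mc(3)=1+3=4, 1+mc(2)=1+2=3) = 3
mc(11) = min(1+mc(10)=1+3=4, 1+mc(4)=1+4=5, 1+mc(3)=1+3=4) = 4
mc(12) = min(1+mc(11)=1+4=5, 1+mc(5)=1+5=6, 1+mc(4)=1+4=5) = 5
mc(13) = min(1+mc(12)=1+5=6, 1+mc(6)=1+6=7, 1+mc(5)=1+5=6) = 6
mc(14) = min(1+mc(13)=1+6=7, 1+mc(7)=1+1=2, 1+mc(6)=1+6=7) = 2
mc(15) = min(1+mc(14)=1+2=3, 1+mc(8)=1+1=2, 1+mc(7)=1+1=2) = 2
mc(16) = min(1+mc(15)=1+2=3, 1+mc(9)=1+2=3, 1+mc(8)=1+1=2) = 2
mc(17) = min(1+mc(16)=1+2=3, 1+mc(10)=1+3=4, 1+mc(9)=1+2=3) = 3
mc(18) = min(1+mc(17)=1+3=4, 1+mc(11)=1+4=5, 1+mc(10)=1+3=4) = 4
mc(19) = min(1+mc(18)=1+4=5, 1+mc(12)=1+5=6, 1+mc(11)=1+4=5) = 5
mc(20) = min(1+mc(19)=1+5=6, 1+mc(13)=1+6=7, 1+mc(12)=1+5=6) = 6
mc(21) = min(1+mc(20)=1+6=7, 1+mc(14)=1+2=3, 1+mc(13)=1+6=7) = 3
mc(22) = min(1+mc(21)=1+3=4, 1+mc(15)=1+2=3, 1+mc(14)=1+2=3) = 3
mc(23) = min(1+mc(22)=1+3=4, 1+mc(16)=1+2=3, 1+mc(15)=1+2=3) = 3
mc(24) = min(1+mc(23)=1+3=4, 1+mc(17)=1+3=4, 1+mc(16)=1+2=3) = 3
mc(25) = min(1+mc(24)=1+3=4, 1+mc(18)=1+4=5, 1+mc(17)=1+3=4) = 4
mc(26) = min(1+mc(25)=1+4=5, 1+mc(19)=1+5=6, 1+mc(18)=1+4=5) = 5
mc(27) = min(1+mc(26)=1+5=6, 1+mc(20)=1+6=7, 1+mc(19)=1+5=6) = 6
mc(28) = min(1+mc(27)=1+6=7, 1+mc(21)=1+3=4, 1+mc(20)=1+6=7) = 4
mc(29) = min(1+mc(28)=1+4=5, 1+mc(22)=1+3=4, 1+mc(21)=1+3=4) = 4
mc(30) = min(1+mc(29)=1+4=5, 1+mc(23)=1+3=4, 1+mc(22)=1+3=4) = 4
mc(31) = min(1+mc(30)=1+4=5, 1+mc(24)=1+3=4, 1+mc(23)=1+3=4) = 4

4


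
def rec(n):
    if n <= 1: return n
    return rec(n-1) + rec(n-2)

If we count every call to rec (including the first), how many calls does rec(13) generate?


Let C(n) = total calls for rec(n)
C(0) = 1, C(1) = 1
C(2) = 1 + C(1) + C(0) = 1 + 1 + 1 = 3
C(3) = 1 + C(2) + C(1) = 1 + 3 + 1 = 5
C(4) = 1 + C(3) + C(2) = 1 + 5 + 3 = 9
C(5) = 1 + C(4) + C(3) = 1 + 9 + 5 = 15
C(6) = 1 + C(5) + C(4) = 1 + 15 + 9 = 25
C(7) = 1 + C(6) + C(5) = 1 + 25 + 15 = 41
C(8) = 1 + C(7) + C(6) = 1 + 41 + 25 = 67
C(9) = 1 + C(8) + C(7) = 1 + 67 + 41 = 109
C(10) = 1 + C(9) + C(8) = 1 + 109 + 67 = 177
C(11) = 1 + C(10) + C(9) = 1 + 177 + 109 = 287
C(12) = 1 + C(11) + C(10) = 1 + 287 + 177 = 465
C(13) = 1 + C(12) + C(11) = 1 + 465 + 287 = 753

753


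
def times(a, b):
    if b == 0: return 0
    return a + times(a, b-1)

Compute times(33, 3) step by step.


times(33, 3) = 33 + times(33, 2)
times(33, 2) = 33 + times(33, 1)
times(33, 1) = 33 + times(33, 0)
times(33, 0) = 0  (base case)
Total: 33 + 33 + 33 + 0 = 99

99


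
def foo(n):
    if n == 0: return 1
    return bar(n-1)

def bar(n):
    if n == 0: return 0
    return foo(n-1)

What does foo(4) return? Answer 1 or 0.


foo(4) = bar(3)
bar(3) = foo(2)
foo(2) = bar(1)
bar(1) = foo(0)
foo(0) = 1  (base case)
Result: 1

1


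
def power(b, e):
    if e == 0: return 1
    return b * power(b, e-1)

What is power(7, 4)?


power(7, 4)
= 7 * power(7, 3)
= 7 * 7 * power(7, 2)
= 7 * 7 * 7 * power(7, 1)
= 7 * 7 * 7 * 7 * power(7, 0)
= 7 * 7 * 7 * 7 * 1
= 2401

2401


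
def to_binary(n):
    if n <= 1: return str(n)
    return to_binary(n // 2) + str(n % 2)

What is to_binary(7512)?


to_binary(7512) = to_binary(3756) + '0'
to_binary(3756) = to_binary(1878) + '0'
to_binary(1878) = to_binary(939) + '0'
to_binary(939) = to_binary(469) + '1'
to_binary(469) = to_binary(234) + '1'
to_binary(234) = to_binary(117) + '0'
to_binary(117) = to_binary(58) + '1'
to_binary(58) = to_binary(29) + '0'
to_binary(29) = to_binary(14) + '1'
to_binary(14) = to_binary(7) + '0'
to_binary(7) = to_binary(3) + '1'
to_binary(3) = to_binary(1) + '1'
to_binary(1) = '1'  (base case)
Concatenating: '1' + '1' + '1' + '0' + '1' + '0' + '1' + '0' + '1' + '1' + '0' + '0' + '0' = '1110101011000'

1110101011000


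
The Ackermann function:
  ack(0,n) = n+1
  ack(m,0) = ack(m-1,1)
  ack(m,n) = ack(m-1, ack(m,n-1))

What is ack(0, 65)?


ack(0, 65) = 66
Result: ack(0, 65) = 66

66


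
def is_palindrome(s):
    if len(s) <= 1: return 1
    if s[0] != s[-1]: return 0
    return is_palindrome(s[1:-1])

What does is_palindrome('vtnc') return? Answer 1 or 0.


is_palindrome('vtnc'): s[0]='v' != s[-1]='c' -> return 0
Result: 0 (not a palindrome)

0


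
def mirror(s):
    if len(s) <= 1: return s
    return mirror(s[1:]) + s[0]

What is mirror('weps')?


mirror('weps') = mirror('eps') + 'w'
mirror('eps') = mirror('ps') + 'e'
mirror('ps') = mirror('s') + 'p'
mirror('s') = 's'  (base case)
Concatenating: 's' + 'p' + 'e' + 'w' = 'spew'

spew


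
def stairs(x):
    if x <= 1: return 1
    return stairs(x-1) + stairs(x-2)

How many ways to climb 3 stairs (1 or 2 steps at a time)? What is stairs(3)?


Building up from base cases:
stairs(0) = 1
stairs(1) = 1
stairs(2) = stairs(1) + stairs(0) = 1 + 1 = 2
stairs(3) = stairs(2) + stairs(1) = 2 + 1 = 3

3


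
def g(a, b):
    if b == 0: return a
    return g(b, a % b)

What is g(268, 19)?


g(268, 19) = g(19, 2)
g(19, 2) = g(2, 1)
g(2, 1) = g(1, 0)
g(1, 0) = 1  (base case)

1


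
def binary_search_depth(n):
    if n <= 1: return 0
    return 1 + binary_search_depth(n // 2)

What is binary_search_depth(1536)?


1536 / 2 = 768
768 / 2 = 384
384 / 2 = 192
192 / 2 = 96
96 / 2 = 48
48 / 2 = 24
24 / 2 = 12
12 / 2 = 6
6 / 2 = 3
3 / 2 = 1
Reached 1 after 10 halvings

10


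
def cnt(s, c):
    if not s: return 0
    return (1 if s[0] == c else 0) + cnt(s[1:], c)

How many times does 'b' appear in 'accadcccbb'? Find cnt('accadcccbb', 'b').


s[0]='a' != 'b' -> 0
s[0]='c' != 'b' -> 0
s[0]='c' != 'b' -> 0
s[0]='a' != 'b' -> 0
s[0]='d' != 'b' -> 0
s[0]='c' != 'b' -> 0
s[0]='c' != 'b' -> 0
s[0]='c' != 'b' -> 0
s[0]='b' == 'b' -> 1
s[0]='b' == 'b' -> 1
Sum: 0 + 0 + 0 + 0 + 0 + 0 + 0 + 0 + 1 + 1 = 2

2


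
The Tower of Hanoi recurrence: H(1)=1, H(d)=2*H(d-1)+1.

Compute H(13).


H(13) = 2 * H(12) + 1
H(12) = 2 * H(11) + 1
H(11) = 2 * H(10) + 1
H(10) = 2 * H(9) + 1
H(9) = 2 * H(8) + 1
H(8) = 2 * H(7) + 1
H(7) = 2 * H(6) + 1
H(6) = 2 * H(5) + 1
H(5) = 2 * H(4) + 1
H(4) = 2 * H(3) + 1
H(3) = 2 * H(2) + 1
H(2) = 2 * H(1) + 1
H(1) = 1  (base case)
H(2) = 2 * 1 + 1 = 3
H(3) = 2 * 3 + 1 = 7
H(4) = 2 * 7 + 1 = 15
H(5) = 2 * 15 + 1 = 31
H(6) = 2 * 31 + 1 = 63
H(7) = 2 * 63 + 1 = 127
H(8) = 2 * 127 + 1 = 255
H(9) = 2 * 255 + 1 = 511
H(10) = 2 * 511 + 1 = 1023
H(11) = 2 * 1023 + 1 = 2047
H(12) = 2 * 2047 + 1 = 4095
H(13) = 2 * 4095 + 1 = 8191

8191


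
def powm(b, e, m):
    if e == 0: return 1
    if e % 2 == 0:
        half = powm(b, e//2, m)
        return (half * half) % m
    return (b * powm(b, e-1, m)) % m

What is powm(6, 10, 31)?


powm(6, 10, 31): e is even, compute powm(6, 5, 31)
  powm(6, 5, 31): e is odd, compute powm(6, 4, 31)
    powm(6, 4, 31): e is even, compute powm(6, 2, 31)
      powm(6, 2, 31): e is even, compute powm(6, 1, 31)
        powm(6, 1, 31): e is odd, compute powm(6, 0, 31)
          powm(6, 0, 31) = 1
        (6 * 1) % 31 = 6
      half=6, (6*6) % 31 = 5
    half=5, (5*5) % 31 = 25
  (6 * 25) % 31 = 26
half=26, (26*26) % 31 = 25

25


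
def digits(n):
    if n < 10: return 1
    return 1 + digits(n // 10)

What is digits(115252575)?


digits(115252575) = 1 + digits(11525257)
digits(11525257) = 1 + digits(1152525)
digits(1152525) = 1 + digits(115252)
digits(115252) = 1 + digits(11525)
digits(11525) = 1 + digits(1152)
digits(1152) = 1 + digits(115)
digits(115) = 1 + digits(11)
digits(11) = 1 + digits(1)
digits(1) = 1  (base case: 1 < 10)
Unwinding: 1 + 1 + 1 + 1 + 1 + 1 + 1 + 1 + 1 = 9

9


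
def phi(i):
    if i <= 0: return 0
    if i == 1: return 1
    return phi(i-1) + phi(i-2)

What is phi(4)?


Computing phi(4) bottom-up:
phi(0) = 0
phi(1) = 1
phi(2) = phi(1) + phi(0) = 1 + 0 = 1
phi(3) = phi(2) + phi(1) = 1 + 1 = 2
phi(4) = phi(3) + phi(2) = 2 + 1 = 3

3


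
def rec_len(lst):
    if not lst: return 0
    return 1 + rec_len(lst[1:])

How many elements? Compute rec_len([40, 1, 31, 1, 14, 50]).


rec_len([40, 1, 31, 1, 14, 50]) = 1 + rec_len([1, 31, 1, 14, 50])
rec_len([1, 31, 1, 14, 50]) = 1 + rec_len([31, 1, 14, 50])
rec_len([31, 1, 14, 50]) = 1 + rec_len([1, 14, 50])
rec_len([1, 14, 50]) = 1 + rec_len([14, 50])
rec_len([14, 50]) = 1 + rec_len([50])
rec_len([50]) = 1 + rec_len([])
rec_len([]) = 0  (base case)
Unwinding: 1 + 1 + 1 + 1 + 1 + 1 + 0 = 6

6


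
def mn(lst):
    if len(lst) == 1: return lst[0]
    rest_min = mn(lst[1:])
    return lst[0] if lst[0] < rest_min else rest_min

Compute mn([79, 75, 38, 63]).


mn([79, 75, 38, 63]): compare 79 with mn([75, 38, 63])
mn([75, 38, 63]): compare 75 with mn([38, 63])
mn([38, 63]): compare 38 with mn([63])
mn([63]) = 63  (base case)
Compare 38 with 63 -> 38
Compare 75 with 38 -> 38
Compare 79 with 38 -> 38

38


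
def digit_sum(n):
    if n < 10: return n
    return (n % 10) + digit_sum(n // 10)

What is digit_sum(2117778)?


digit_sum(2117778) = 8 + digit_sum(211777)
digit_sum(211777) = 7 + digit_sum(21177)
digit_sum(21177) = 7 + digit_sum(2117)
digit_sum(2117) = 7 + digit_sum(211)
digit_sum(211) = 1 + digit_sum(21)
digit_sum(21) = 1 + digit_sum(2)
digit_sum(2) = 2  (base case)
Total: 8 + 7 + 7 + 7 + 1 + 1 + 2 = 33

33


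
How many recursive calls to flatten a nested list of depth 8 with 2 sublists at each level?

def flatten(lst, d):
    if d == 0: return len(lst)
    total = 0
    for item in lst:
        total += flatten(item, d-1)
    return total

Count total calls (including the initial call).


At depth 0 (root): 1 call
At depth 1: each of 1 parents calls flatten on 2 children = 2 calls
At depth 2: each of 2 parents calls flatten on 2 children = 4 calls
At depth 3: each of 4 parents calls flatten on 2 children = 8 calls
At depth 4: each of 8 parents calls flatten on 2 children = 16 calls
At depth 5: each of 16 parents calls flatten on 2 children = 32 calls
At depth 6: each of 32 parents calls flatten on 2 children = 64 calls
At depth 7: each of 64 parents calls flatten on 2 children = 128 calls
At depth 8: each of 128 parents calls flatten on 2 children = 256 calls
Total: 1 + 2 + 4 + 8 + 16 + 32 + 64 + 128 + 256 = 511

511


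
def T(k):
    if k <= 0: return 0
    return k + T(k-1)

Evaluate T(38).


T(38)
= 38 + 37 + 36 + 35 + 34 + 33 + 32 + 31 + 30 + 29 + 28 + 27 + 26 + 25 + 24 + 23 + 22 + 21 + 20 + 19 + 18 + 17 + 16 + 15 + 14 + 13 + 12 + 11 + 10 + 9 + 8 + 7 + 6 + 5 + 4 + 3 + 2 + 1 + T(0)
= 38 + 37 + 36 + 35 + 34 + 33 + 32 + 31 + 30 + 29 + 28 + 27 + 26 + 25 + 24 + 23 + 22 + 21 + 20 + 19 + 18 + 17 + 16 + 15 + 14 + 13 + 12 + 11 + 10 + 9 + 8 + 7 + 6 + 5 + 4 + 3 + 2 + 1 + 0
= 741

741


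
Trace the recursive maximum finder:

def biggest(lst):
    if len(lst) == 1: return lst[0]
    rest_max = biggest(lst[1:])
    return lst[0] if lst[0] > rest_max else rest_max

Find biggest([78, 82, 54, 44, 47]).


biggest([78, 82, 54, 44, 47]): compare 78 with biggest([82, 54, 44, 47])
biggest([82, 54, 44, 47]): compare 82 with biggest([54, 44, 47])
biggest([54, 44, 47]): compare 54 with biggest([44, 47])
biggest([44, 47]): compare 44 with biggest([47])
biggest([47]) = 47  (base case)
Compare 44 with 47 -> 47
Compare 54 with 47 -> 54
Compare 82 with 54 -> 82
Compare 78 with 82 -> 82

82


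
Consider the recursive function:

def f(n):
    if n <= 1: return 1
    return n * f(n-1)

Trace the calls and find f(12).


f(12)
= 12 * f(11)
= 12 * 11 * f(10)
= 12 * 11 * 10 * f(9)
= 12 * 11 * 10 * 9 * f(8)
= 12 * 11 * 10 * 9 * 8 * f(7)
= 12 * 11 * 10 * 9 * 8 * 7 * f(6)
= 12 * 11 * 10 * 9 * 8 * 7 * 6 * f(5)
= 12 * 11 * 10 * 9 * 8 * 7 * 6 * 5 * f(4)
= 12 * 11 * 10 * 9 * 8 * 7 * 6 * 5 * 4 * f(3)
= 12 * 11 * 10 * 9 * 8 * 7 * 6 * 5 * 4 * 3 * f(2)
= 12 * 11 * 10 * 9 * 8 * 7 * 6 * 5 * 4 * 3 * 2 * f(1)
= 12 * 11 * 10 * 9 * 8 * 7 * 6 * 5 * 4 * 3 * 2 * 1
= 479001600

479001600


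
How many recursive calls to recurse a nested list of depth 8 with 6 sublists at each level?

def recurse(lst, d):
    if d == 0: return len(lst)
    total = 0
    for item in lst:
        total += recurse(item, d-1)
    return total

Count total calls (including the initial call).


At depth 0 (root): 1 call
At depth 1: each of 1 parents calls recurse on 6 children = 6 calls
At depth 2: each of 6 parents calls recurse on 6 children = 36 calls
At depth 3: each of 36 parents calls recurse on 6 children = 216 calls
At depth 4: each of 216 parents calls recurse on 6 children = 1296 calls
At depth 5: each of 1296 parents calls recurse on 6 children = 7776 calls
At depth 6: each of 7776 parents calls recurse on 6 children = 46656 calls
At depth 7: each of 46656 parents calls recurse on 6 children = 279936 calls
At depth 8: each of 279936 parents calls recurse on 6 children = 1679616 calls
Total: 1 + 6 + 36 + 216 + 1296 + 7776 + 46656 + 279936 + 1679616 = 2015539

2015539


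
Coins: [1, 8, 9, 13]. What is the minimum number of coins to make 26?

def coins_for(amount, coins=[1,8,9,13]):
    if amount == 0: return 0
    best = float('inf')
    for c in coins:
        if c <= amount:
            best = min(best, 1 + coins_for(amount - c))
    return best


Building up with DP:
coins_for(0) = 0
coins_for(1) = min(1+coins_for(0)=1+0=1) = 1
coins_for(2) = min(1+coins_for(1)=1+1=2) = 2
coins_for(3) = min(1+coins_for(2)=1+2=3) = 3
coins_for(4) = min(1+coins_for(3)=1+3=4) = 4
coins_for(5) = min(1+coins_for(4)=1+4=5) = 5
coins_for(6) = min(1+coins_for(5)=1+5=6) = 6
coins_for(7) = min(1+coins_for(6)=1+6=7) = 7
coins_for(8) = min(1+coins_for(7)=1+7=8, 1+coins_for(0)=1+0=1) = 1
coins_for(9) = min(1+coins_for(8)=1+1=2, 1+coins_for(1)=1+1=2, 1+coins_for(0)=1+0=1) = 1
coins_for(10) = min(1+coins_for(9)=1+1=2, 1+coins_for(2)=1+2=3, 1+coins_for(1)=1+1=2) = 2
coins_for(11) = min(1+coins_for(10)=1+2=3, 1+coins_for(3)=1+3=4, 1+coins_for(2)=1+2=3) = 3
coins_for(12) = min(1+coins_for(11)=1+3=4, 1+coins_for(4)=1+4=5, 1+coins_for(3)=1+3=4) = 4
coins_for(13) = min(1+coins_for(12)=1+4=5, 1+coins_for(5)=1+5=6, 1+coins_for(4)=1+4=5, 1+coins_for(0)=1+0=1) = 1
coins_for(14) = min(1+coins_for(13)=1+1=2, 1+coins_for(6)=1+6=7, 1+coins_for(5)=1+5=6, 1+coins_for(1)=1+1=2) = 2
coins_for(15) = min(1+coins_for(14)=1+2=3, 1+coins_for(7)=1+7=8, 1+coins_for(6)=1+6=7, 1+coins_for(2)=1+2=3) = 3
coins_for(16) = min(1+coins_for(15)=1+3=4, 1+coins_for(8)=1+1=2, 1+coins_for(7)=1+7=8, 1+coins_for(3)=1+3=4) = 2
coins_for(17) = min(1+coins_for(16)=1+2=3, 1+coins_for(9)=1+1=2, 1+coins_for(8)=1+1=2, 1+coins_for(4)=1+4=5) = 2
coins_for(18) = min(1+coins_for(17)=1+2=3, 1+coins_for(10)=1+2=3, 1+coins_for(9)=1+1=2, 1+coins_for(5)=1+5=6) = 2
coins_for(19) = min(1+coins_for(18)=1+2=3, 1+coins_for(11)=1+3=4, 1+coins_for(10)=1+2=3, 1+coins_for(6)=1+6=7) = 3
coins_for(20) = min(1+coins_for(19)=1+3=4, 1+coins_for(12)=1+4=5, 1+coins_for(11)=1+3=4, 1+coins_for(7)=1+7=8) = 4
coins_for(21) = min(1+coins_for(20)=1+4=5, 1+coins_for(13)=1+1=2, 1+coins_for(12)=1+4=5, 1+coins_for(8)=1+1=2) = 2
coins_for(22) = min(1+coins_for(21)=1+2=3, 1+coins_for(14)=1+2=3, 1+coins_for(13)=1+1=2, 1+coins_for(9)=1+1=2) = 2
coins_for(23) = min(1+coins_for(22)=1+2=3, 1+coins_for(15)=1+3=4, 1+coins_for(14)=1+2=3, 1+coins_for(10)=1+2=3) = 3
coins_for(24) = min(1+coins_for(23)=1+3=4, 1+coins_for(16)=1+2=3, 1+coins_for(15)=1+3=4, 1+coins_for(11)=1+3=4) = 3
coins_for(25) = min(1+coins_for(24)=1+3=4, 1+coins_for(17)=1+2=3, 1+coins_for(16)=1+2=3, 1+coins_for(12)=1+4=5) = 3
coins_for(26) = min(1+coins_for(25)=1+3=4, 1+coins_for(18)=1+2=3, 1+coins_for(17)=1+2=3, 1+coins_for(13)=1+1=2) = 2

2


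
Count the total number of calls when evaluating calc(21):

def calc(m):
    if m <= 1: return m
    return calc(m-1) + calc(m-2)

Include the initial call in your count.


Let C(n) = total calls for calc(n)
C(0) = 1, C(1) = 1
C(2) = 1 + C(1) + C(0) = 1 + 1 + 1 = 3
C(3) = 1 + C(2) + C(1) = 1 + 3 + 1 = 5
C(4) = 1 + C(3) + C(2) = 1 + 5 + 3 = 9
C(5) = 1 + C(4) + C(3) = 1 + 9 + 5 = 15
C(6) = 1 + C(5) + C(4) = 1 + 15 + 9 = 25
C(7) = 1 + C(6) + C(5) = 1 + 25 + 15 = 41
C(8) = 1 + C(7) + C(6) = 1 + 41 + 25 = 67
C(9) = 1 + C(8) + C(7) = 1 + 67 + 41 = 109
C(10) = 1 + C(9) + C(8) = 1 + 109 + 67 = 177
C(11) = 1 + C(10) + C(9) = 1 + 177 + 109 = 287
C(12) = 1 + C(11) + C(10) = 1 + 287 + 177 = 465
C(13) = 1 + C(12) + C(11) = 1 + 465 + 287 = 753
C(14) = 1 + C(13) + C(12) = 1 + 753 + 465 = 1219
C(15) = 1 + C(14) + C(13) = 1 + 1219 + 753 = 1973
C(16) = 1 + C(15) + C(14) = 1 + 1973 + 1219 = 3193
C(17) = 1 + C(16) + C(15) = 1 + 3193 + 1973 = 5167
C(18) = 1 + C(17) + C(16) = 1 + 5167 + 3193 = 8361
C(19) = 1 + C(18) + C(17) = 1 + 8361 + 5167 = 13529
C(20) = 1 + C(19) + C(18) = 1 + 13529 + 8361 = 21891
C(21) = 1 + C(20) + C(19) = 1 + 21891 + 13529 = 35421

35421


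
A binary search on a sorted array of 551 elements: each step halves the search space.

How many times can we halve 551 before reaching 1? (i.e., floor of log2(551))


551 / 2 = 275
275 / 2 = 137
137 / 2 = 68
68 / 2 = 34
34 / 2 = 17
17 / 2 = 8
8 / 2 = 4
4 / 2 = 2
2 / 2 = 1
Reached 1 after 9 halvings

9


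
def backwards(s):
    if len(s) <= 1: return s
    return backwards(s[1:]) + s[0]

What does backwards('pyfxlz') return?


backwards('pyfxlz') = backwards('yfxlz') + 'p'
backwards('yfxlz') = backwards('fxlz') + 'y'
backwards('fxlz') = backwards('xlz') + 'f'
backwards('xlz') = backwards('lz') + 'x'
backwards('lz') = backwards('z') + 'l'
backwards('z') = 'z'  (base case)
Concatenating: 'z' + 'l' + 'x' + 'f' + 'y' + 'p' = 'zlxfyp'

zlxfyp


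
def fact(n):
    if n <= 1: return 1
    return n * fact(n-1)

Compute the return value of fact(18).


fact(18)
= 18 * fact(17)
= 18 * 17 * fact(16)
= 18 * 17 * 16 * fact(15)
= 18 * 17 * 16 * 15 * fact(14)
= 18 * 17 * 16 * 15 * 14 * fact(13)
= 18 * 17 * 16 * 15 * 14 * 13 * fact(12)
= 18 * 17 * 16 * 15 * 14 * 13 * 12 * fact(11)
= 18 * 17 * 16 * 15 * 14 * 13 * 12 * 11 * fact(10)
= 18 * 17 * 16 * 15 * 14 * 13 * 12 * 11 * 10 * fact(9)
= 18 * 17 * 16 * 15 * 14 * 13 * 12 * 11 * 10 * 9 * fact(8)
= 18 * 17 * 16 * 15 * 14 * 13 * 12 * 11 * 10 * 9 * 8 * fact(7)
= 18 * 17 * 16 * 15 * 14 * 13 * 12 * 11 * 10 * 9 * 8 * 7 * fact(6)
= 18 * 17 * 16 * 15 * 14 * 13 * 12 * 11 * 10 * 9 * 8 * 7 * 6 * fact(5)
= 18 * 17 * 16 * 15 * 14 * 13 * 12 * 11 * 10 * 9 * 8 * 7 * 6 * 5 * fact(4)
= 18 * 17 * 16 * 15 * 14 * 13 * 12 * 11 * 10 * 9 * 8 * 7 * 6 * 5 * 4 * fact(3)
= 18 * 17 * 16 * 15 * 14 * 13 * 12 * 11 * 10 * 9 * 8 * 7 * 6 * 5 * 4 * 3 * fact(2)
= 18 * 17 * 16 * 15 * 14 * 13 * 12 * 11 * 10 * 9 * 8 * 7 * 6 * 5 * 4 * 3 * 2 * fact(1)
= 18 * 17 * 16 * 15 * 14 * 13 * 12 * 11 * 10 * 9 * 8 * 7 * 6 * 5 * 4 * 3 * 2 * 1
= 6402373705728000

6402373705728000


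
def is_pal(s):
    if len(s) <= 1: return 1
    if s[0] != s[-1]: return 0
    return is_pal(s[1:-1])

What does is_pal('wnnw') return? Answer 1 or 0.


is_pal('wnnw'): s[0]='w' == s[-1]='w' -> check is_pal('nn')
is_pal('nn'): s[0]='n' == s[-1]='n' -> check is_pal('')
is_pal(''): len <= 1 -> return 1  (base case)
Result: 1 (palindrome)

1


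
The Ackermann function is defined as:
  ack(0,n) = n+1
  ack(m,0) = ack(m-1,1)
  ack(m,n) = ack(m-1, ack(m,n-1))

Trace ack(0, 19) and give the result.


ack(0, 19) = 20
Result: ack(0, 19) = 20

20


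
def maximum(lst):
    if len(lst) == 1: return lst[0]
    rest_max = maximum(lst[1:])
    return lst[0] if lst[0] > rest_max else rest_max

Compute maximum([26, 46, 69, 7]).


maximum([26, 46, 69, 7]): compare 26 with maximum([46, 69, 7])
maximum([46, 69, 7]): compare 46 with maximum([69, 7])
maximum([69, 7]): compare 69 with maximum([7])
maximum([7]) = 7  (base case)
Compare 69 with 7 -> 69
Compare 46 with 69 -> 69
Compare 26 with 69 -> 69

69


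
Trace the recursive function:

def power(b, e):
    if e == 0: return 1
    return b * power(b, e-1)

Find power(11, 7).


power(11, 7)
= 11 * power(11, 6)
= 11 * 11 * power(11, 5)
= 11 * 11 * 11 * power(11, 4)
= 11 * 11 * 11 * 11 * power(11, 3)
= 11 * 11 * 11 * 11 * 11 * power(11, 2)
= 11 * 11 * 11 * 11 * 11 * 11 * power(11, 1)
= 11 * 11 * 11 * 11 * 11 * 11 * 11 * power(11, 0)
= 11 * 11 * 11 * 11 * 11 * 11 * 11 * 1
= 19487171

19487171


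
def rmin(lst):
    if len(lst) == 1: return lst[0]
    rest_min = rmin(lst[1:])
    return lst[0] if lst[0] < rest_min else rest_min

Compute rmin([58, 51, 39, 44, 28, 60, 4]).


rmin([58, 51, 39, 44, 28, 60, 4]): compare 58 with rmin([51, 39, 44, 28, 60, 4])
rmin([51, 39, 44, 28, 60, 4]): compare 51 with rmin([39, 44, 28, 60, 4])
rmin([39, 44, 28, 60, 4]): compare 39 with rmin([44, 28, 60, 4])
rmin([44, 28, 60, 4]): compare 44 with rmin([28, 60, 4])
rmin([28, 60, 4]): compare 28 with rmin([60, 4])
rmin([60, 4]): compare 60 with rmin([4])
rmin([4]) = 4  (base case)
Compare 60 with 4 -> 4
Compare 28 with 4 -> 4
Compare 44 with 4 -> 4
Compare 39 with 4 -> 4
Compare 51 with 4 -> 4
Compare 58 with 4 -> 4

4


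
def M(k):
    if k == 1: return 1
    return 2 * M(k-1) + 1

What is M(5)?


M(5) = 2 * M(4) + 1
M(4) = 2 * M(3) + 1
M(3) = 2 * M(2) + 1
M(2) = 2 * M(1) + 1
M(1) = 1  (base case)
M(2) = 2 * 1 + 1 = 3
M(3) = 2 * 3 + 1 = 7
M(4) = 2 * 7 + 1 = 15
M(5) = 2 * 15 + 1 = 31

31


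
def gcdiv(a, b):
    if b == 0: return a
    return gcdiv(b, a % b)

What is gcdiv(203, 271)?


gcdiv(203, 271) = gcdiv(271, 203)
gcdiv(271, 203) = gcdiv(203, 68)
gcdiv(203, 68) = gcdiv(68, 67)
gcdiv(68, 67) = gcdiv(67, 1)
gcdiv(67, 1) = gcdiv(1, 0)
gcdiv(1, 0) = 1  (base case)

1


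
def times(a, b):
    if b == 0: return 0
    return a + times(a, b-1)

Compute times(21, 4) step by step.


times(21, 4) = 21 + times(21, 3)
times(21, 3) = 21 + times(21, 2)
times(21, 2) = 21 + times(21, 1)
times(21, 1) = 21 + times(21, 0)
times(21, 0) = 0  (base case)
Total: 21 + 21 + 21 + 21 + 0 = 84

84


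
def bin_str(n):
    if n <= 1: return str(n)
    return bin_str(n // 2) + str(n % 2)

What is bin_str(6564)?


bin_str(6564) = bin_str(3282) + '0'
bin_str(3282) = bin_str(1641) + '0'
bin_str(1641) = bin_str(820) + '1'
bin_str(820) = bin_str(410) + '0'
bin_str(410) = bin_str(205) + '0'
bin_str(205) = bin_str(102) + '1'
bin_str(102) = bin_str(51) + '0'
bin_str(51) = bin_str(25) + '1'
bin_str(25) = bin_str(12) + '1'
bin_str(12) = bin_str(6) + '0'
bin_str(6) = bin_str(3) + '0'
bin_str(3) = bin_str(1) + '1'
bin_str(1) = '1'  (base case)
Concatenating: '1' + '1' + '0' + '0' + '1' + '1' + '0' + '1' + '0' + '0' + '1' + '0' + '0' = '1100110100100'

1100110100100


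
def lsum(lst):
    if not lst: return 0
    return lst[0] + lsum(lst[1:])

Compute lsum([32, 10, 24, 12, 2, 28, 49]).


lsum([32, 10, 24, 12, 2, 28, 49]) = 32 + lsum([10, 24, 12, 2, 28, 49])
lsum([10, 24, 12, 2, 28, 49]) = 10 + lsum([24, 12, 2, 28, 49])
lsum([24, 12, 2, 28, 49]) = 24 + lsum([12, 2, 28, 49])
lsum([12, 2, 28, 49]) = 12 + lsum([2, 28, 49])
lsum([2, 28, 49]) = 2 + lsum([28, 49])
lsum([28, 49]) = 28 + lsum([49])
lsum([49]) = 49 + lsum([])
lsum([]) = 0  (base case)
Total: 32 + 10 + 24 + 12 + 2 + 28 + 49 + 0 = 157

157


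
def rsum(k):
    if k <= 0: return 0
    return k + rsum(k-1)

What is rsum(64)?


rsum(64)
= 64 + 63 + 62 + 61 + 60 + 59 + 58 + 57 + 56 + 55 + 54 + 53 + 52 + 51 + 50 + 49 + 48 + 47 + 46 + 45 + 44 + 43 + 42 + 41 + 40 + 39 + 38 + 37 + 36 + 35 + 34 + 33 + 32 + 31 + 30 + 29 + 28 + 27 + 26 + 25 + 24 + 23 + 22 + 21 + 20 + 19 + 18 + 17 + 16 + 15 + 14 + 13 + 12 + 11 + 10 + 9 + 8 + 7 + 6 + 5 + 4 + 3 + 2 + 1 + rsum(0)
= 64 + 63 + 62 + 61 + 60 + 59 + 58 + 57 + 56 + 55 + 54 + 53 + 52 + 51 + 50 + 49 + 48 + 47 + 46 + 45 + 44 + 43 + 42 + 41 + 40 + 39 + 38 + 37 + 36 + 35 + 34 + 33 + 32 + 31 + 30 + 29 + 28 + 27 + 26 + 25 + 24 + 23 + 22 + 21 + 20 + 19 + 18 + 17 + 16 + 15 + 14 + 13 + 12 + 11 + 10 + 9 + 8 + 7 + 6 + 5 + 4 + 3 + 2 + 1 + 0
= 2080

2080


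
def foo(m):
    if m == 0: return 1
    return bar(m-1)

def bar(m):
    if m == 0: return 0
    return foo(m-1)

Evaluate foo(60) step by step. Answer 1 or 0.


foo(60) = bar(59)
bar(59) = foo(58)
foo(58) = bar(57)
bar(57) = foo(56)
foo(56) = bar(55)
bar(55) = foo(54)
foo(54) = bar(53)
bar(53) = foo(52)
foo(52) = bar(51)
bar(51) = foo(50)
foo(50) = bar(49)
bar(49) = foo(48)
foo(48) = bar(47)
bar(47) = foo(46)
foo(46) = bar(45)
bar(45) = foo(44)
foo(44) = bar(43)
bar(43) = foo(42)
foo(42) = bar(41)
bar(41) = foo(40)
foo(40) = bar(39)
bar(39) = foo(38)
foo(38) = bar(37)
bar(37) = foo(36)
foo(36) = bar(35)
bar(35) = foo(34)
foo(34) = bar(33)
bar(33) = foo(32)
foo(32) = bar(31)
bar(31) = foo(30)
foo(30) = bar(29)
bar(29) = foo(28)
foo(28) = bar(27)
bar(27) = foo(26)
foo(26) = bar(25)
bar(25) = foo(24)
foo(24) = bar(23)
bar(23) = foo(22)
foo(22) = bar(21)
bar(21) = foo(20)
foo(20) = bar(19)
bar(19) = foo(18)
foo(18) = bar(17)
bar(17) = foo(16)
foo(16) = bar(15)
bar(15) = foo(14)
foo(14) = bar(13)
bar(13) = foo(12)
foo(12) = bar(11)
bar(11) = foo(10)
foo(10) = bar(9)
bar(9) = foo(8)
foo(8) = bar(7)
bar(7) = foo(6)
foo(6) = bar(5)
bar(5) = foo(4)
foo(4) = bar(3)
bar(3) = foo(2)
foo(2) = bar(1)
bar(1) = foo(0)
foo(0) = 1  (base case)
Result: 1

1


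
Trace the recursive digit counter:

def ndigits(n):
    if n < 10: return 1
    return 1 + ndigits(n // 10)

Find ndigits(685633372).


ndigits(685633372) = 1 + ndigits(68563337)
ndigits(68563337) = 1 + ndigits(6856333)
ndigits(6856333) = 1 + ndigits(685633)
ndigits(685633) = 1 + ndigits(68563)
ndigits(68563) = 1 + ndigits(6856)
ndigits(6856) = 1 + ndigits(685)
ndigits(685) = 1 + ndigits(68)
ndigits(68) = 1 + ndigits(6)
ndigits(6) = 1  (base case: 6 < 10)
Unwinding: 1 + 1 + 1 + 1 + 1 + 1 + 1 + 1 + 1 = 9

9


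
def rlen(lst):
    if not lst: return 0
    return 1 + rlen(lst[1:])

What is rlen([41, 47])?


rlen([41, 47]) = 1 + rlen([47])
rlen([47]) = 1 + rlen([])
rlen([]) = 0  (base case)
Unwinding: 1 + 1 + 0 = 2

2


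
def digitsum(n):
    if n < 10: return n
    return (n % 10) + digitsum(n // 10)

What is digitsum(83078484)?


digitsum(83078484) = 4 + digitsum(8307848)
digitsum(8307848) = 8 + digitsum(830784)
digitsum(830784) = 4 + digitsum(83078)
digitsum(83078) = 8 + digitsum(8307)
digitsum(8307) = 7 + digitsum(830)
digitsum(830) = 0 + digitsum(83)
digitsum(83) = 3 + digitsum(8)
digitsum(8) = 8  (base case)
Total: 4 + 8 + 4 + 8 + 7 + 0 + 3 + 8 = 42

42


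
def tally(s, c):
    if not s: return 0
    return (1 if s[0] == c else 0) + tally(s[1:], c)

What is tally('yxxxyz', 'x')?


s[0]='y' != 'x' -> 0
s[0]='x' == 'x' -> 1
s[0]='x' == 'x' -> 1
s[0]='x' == 'x' -> 1
s[0]='y' != 'x' -> 0
s[0]='z' != 'x' -> 0
Sum: 0 + 1 + 1 + 1 + 0 + 0 = 3

3


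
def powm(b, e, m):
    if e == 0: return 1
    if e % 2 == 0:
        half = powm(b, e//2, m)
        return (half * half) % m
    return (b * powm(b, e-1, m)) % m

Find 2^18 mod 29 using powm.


powm(2, 18, 29): e is even, compute powm(2, 9, 29)
  powm(2, 9, 29): e is odd, compute powm(2, 8, 29)
    powm(2, 8, 29): e is even, compute powm(2, 4, 29)
      powm(2, 4, 29): e is even, compute powm(2, 2, 29)
        powm(2, 2, 29): e is even, compute powm(2, 1, 29)
          powm(2, 1, 29): e is odd, compute powm(2, 0, 29)
          powm(2, 0, 29) = 1
          (2 * 1) % 29 = 2
        half=2, (2*2) % 29 = 4
      half=4, (4*4) % 29 = 16
    half=16, (16*16) % 29 = 24
  (2 * 24) % 29 = 19
half=19, (19*19) % 29 = 13

13


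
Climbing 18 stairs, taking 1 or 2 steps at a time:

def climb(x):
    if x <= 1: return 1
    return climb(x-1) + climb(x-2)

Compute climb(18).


Building up from base cases:
climb(0) = 1
climb(1) = 1
climb(2) = climb(1) + climb(0) = 1 + 1 = 2
climb(3) = climb(2) + climb(1) = 2 + 1 = 3
climb(4) = climb(3) + climb(2) = 3 + 2 = 5
climb(5) = climb(4) + climb(3) = 5 + 3 = 8
climb(6) = climb(5) + climb(4) = 8 + 5 = 13
climb(7) = climb(6) + climb(5) = 13 + 8 = 21
climb(8) = climb(7) + climb(6) = 21 + 13 = 34
climb(9) = climb(8) + climb(7) = 34 + 21 = 55
climb(10) = climb(9) + climb(8) = 55 + 34 = 89
climb(11) = climb(10) + climb(9) = 89 + 55 = 144
climb(12) = climb(11) + climb(10) = 144 + 89 = 233
climb(13) = climb(12) + climb(11) = 233 + 144 = 377
climb(14) = climb(13) + climb(12) = 377 + 233 = 610
climb(15) = climb(14) + climb(13) = 610 + 377 = 987
climb(16) = climb(15) + climb(14) = 987 + 610 = 1597
climb(17) = climb(16) + climb(15) = 1597 + 987 = 2584
climb(18) = climb(17) + climb(16) = 2584 + 1597 = 4181

4181


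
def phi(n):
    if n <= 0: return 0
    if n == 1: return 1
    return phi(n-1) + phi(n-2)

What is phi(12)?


Computing phi(12) bottom-up:
phi(0) = 0
phi(1) = 1
phi(2) = phi(1) + phi(0) = 1 + 0 = 1
phi(3) = phi(2) + phi(1) = 1 + 1 = 2
phi(4) = phi(3) + phi(2) = 2 + 1 = 3
phi(5) = phi(4) + phi(3) = 3 + 2 = 5
phi(6) = phi(5) + phi(4) = 5 + 3 = 8
phi(7) = phi(6) + phi(5) = 8 + 5 = 13
phi(8) = phi(7) + phi(6) = 13 + 8 = 21
phi(9) = phi(8) + phi(7) = 21 + 13 = 34
phi(10) = phi(9) + phi(8) = 34 + 21 = 55
phi(11) = phi(10) + phi(9) = 55 + 34 = 89
phi(12) = phi(11) + phi(10) = 89 + 55 = 144

144


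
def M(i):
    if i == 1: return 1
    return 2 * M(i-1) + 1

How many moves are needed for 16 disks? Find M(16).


M(16) = 2 * M(15) + 1
M(15) = 2 * M(14) + 1
M(14) = 2 * M(13) + 1
M(13) = 2 * M(12) + 1
M(12) = 2 * M(11) + 1
M(11) = 2 * M(10) + 1
M(10) = 2 * M(9) + 1
M(9) = 2 * M(8) + 1
M(8) = 2 * M(7) + 1
M(7) = 2 * M(6) + 1
M(6) = 2 * M(5) + 1
M(5) = 2 * M(4) + 1
M(4) = 2 * M(3) + 1
M(3) = 2 * M(2) + 1
M(2) = 2 * M(1) + 1
M(1) = 1  (base case)
M(2) = 2 * 1 + 1 = 3
M(3) = 2 * 3 + 1 = 7
M(4) = 2 * 7 + 1 = 15
M(5) = 2 * 15 + 1 = 31
M(6) = 2 * 31 + 1 = 63
M(7) = 2 * 63 + 1 = 127
M(8) = 2 * 127 + 1 = 255
M(9) = 2 * 255 + 1 = 511
M(10) = 2 * 511 + 1 = 1023
M(11) = 2 * 1023 + 1 = 2047
M(12) = 2 * 2047 + 1 = 4095
M(13) = 2 * 4095 + 1 = 8191
M(14) = 2 * 8191 + 1 = 16383
M(15) = 2 * 16383 + 1 = 32767
M(16) = 2 * 32767 + 1 = 65535

65535


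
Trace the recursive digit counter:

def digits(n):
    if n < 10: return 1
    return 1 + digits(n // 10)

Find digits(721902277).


digits(721902277) = 1 + digits(72190227)
digits(72190227) = 1 + digits(7219022)
digits(7219022) = 1 + digits(721902)
digits(721902) = 1 + digits(72190)
digits(72190) = 1 + digits(7219)
digits(7219) = 1 + digits(721)
digits(721) = 1 + digits(72)
digits(72) = 1 + digits(7)
digits(7) = 1  (base case: 7 < 10)
Unwinding: 1 + 1 + 1 + 1 + 1 + 1 + 1 + 1 + 1 = 9

9


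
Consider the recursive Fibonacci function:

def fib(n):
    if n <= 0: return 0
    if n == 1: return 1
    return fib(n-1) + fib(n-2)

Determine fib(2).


Computing fib(2) bottom-up:
fib(0) = 0
fib(1) = 1
fib(2) = fib(1) + fib(0) = 1 + 0 = 1

1


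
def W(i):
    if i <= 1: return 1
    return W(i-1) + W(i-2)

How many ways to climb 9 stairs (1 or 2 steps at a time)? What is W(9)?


Building up from base cases:
W(0) = 1
W(1) = 1
W(2) = W(1) + W(0) = 1 + 1 = 2
W(3) = W(2) + W(1) = 2 + 1 = 3
W(4) = W(3) + W(2) = 3 + 2 = 5
W(5) = W(4) + W(3) = 5 + 3 = 8
W(6) = W(5) + W(4) = 8 + 5 = 13
W(7) = W(6) + W(5) = 13 + 8 = 21
W(8) = W(7) + W(6) = 21 + 13 = 34
W(9) = W(8) + W(7) = 34 + 21 = 55

55


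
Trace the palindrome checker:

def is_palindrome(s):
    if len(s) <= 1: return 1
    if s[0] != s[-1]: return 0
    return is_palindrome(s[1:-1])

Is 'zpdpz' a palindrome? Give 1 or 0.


is_palindrome('zpdpz'): s[0]='z' == s[-1]='z' -> check is_palindrome('pdp')
is_palindrome('pdp'): s[0]='p' == s[-1]='p' -> check is_palindrome('d')
is_palindrome('d'): len <= 1 -> return 1  (base case)
Result: 1 (palindrome)

1


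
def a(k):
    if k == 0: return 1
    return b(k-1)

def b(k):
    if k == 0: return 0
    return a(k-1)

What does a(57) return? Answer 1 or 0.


a(57) = b(56)
b(56) = a(55)
a(55) = b(54)
b(54) = a(53)
a(53) = b(52)
b(52) = a(51)
a(51) = b(50)
b(50) = a(49)
a(49) = b(48)
b(48) = a(47)
a(47) = b(46)
b(46) = a(45)
a(45) = b(44)
b(44) = a(43)
a(43) = b(42)
b(42) = a(41)
a(41) = b(40)
b(40) = a(39)
a(39) = b(38)
b(38) = a(37)
a(37) = b(36)
b(36) = a(35)
a(35) = b(34)
b(34) = a(33)
a(33) = b(32)
b(32) = a(31)
a(31) = b(30)
b(30) = a(29)
a(29) = b(28)
b(28) = a(27)
a(27) = b(26)
b(26) = a(25)
a(25) = b(24)
b(24) = a(23)
a(23) = b(22)
b(22) = a(21)
a(21) = b(20)
b(20) = a(19)
a(19) = b(18)
b(18) = a(17)
a(17) = b(16)
b(16) = a(15)
a(15) = b(14)
b(14) = a(13)
a(13) = b(12)
b(12) = a(11)
a(11) = b(10)
b(10) = a(9)
a(9) = b(8)
b(8) = a(7)
a(7) = b(6)
b(6) = a(5)
a(5) = b(4)
b(4) = a(3)
a(3) = b(2)
b(2) = a(1)
a(1) = b(0)
b(0) = 0  (base case)
Result: 0

0


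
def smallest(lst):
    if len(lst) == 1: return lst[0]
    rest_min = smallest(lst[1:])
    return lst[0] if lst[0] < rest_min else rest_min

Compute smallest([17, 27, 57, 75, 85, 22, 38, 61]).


smallest([17, 27, 57, 75, 85, 22, 38, 61]): compare 17 with smallest([27, 57, 75, 85, 22, 38, 61])
smallest([27, 57, 75, 85, 22, 38, 61]): compare 27 with smallest([57, 75, 85, 22, 38, 61])
smallest([57, 75, 85, 22, 38, 61]): compare 57 with smallest([75, 85, 22, 38, 61])
smallest([75, 85, 22, 38, 61]): compare 75 with smallest([85, 22, 38, 61])
smallest([85, 22, 38, 61]): compare 85 with smallest([22, 38, 61])
smallest([22, 38, 61]): compare 22 with smallest([38, 61])
smallest([38, 61]): compare 38 with smallest([61])
smallest([61]) = 61  (base case)
Compare 38 with 61 -> 38
Compare 22 with 38 -> 22
Compare 85 with 22 -> 22
Compare 75 with 22 -> 22
Compare 57 with 22 -> 22
Compare 27 with 22 -> 22
Compare 17 with 22 -> 17

17


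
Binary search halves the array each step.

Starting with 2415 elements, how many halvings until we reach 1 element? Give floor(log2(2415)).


2415 / 2 = 1207
1207 / 2 = 603
603 / 2 = 301
301 / 2 = 150
150 / 2 = 75
75 / 2 = 37
37 / 2 = 18
18 / 2 = 9
9 / 2 = 4
4 / 2 = 2
2 / 2 = 1
Reached 1 after 11 halvings

11


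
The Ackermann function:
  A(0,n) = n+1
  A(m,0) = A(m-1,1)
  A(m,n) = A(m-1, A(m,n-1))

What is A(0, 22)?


A(0, 22) = 23
Result: A(0, 22) = 23

23


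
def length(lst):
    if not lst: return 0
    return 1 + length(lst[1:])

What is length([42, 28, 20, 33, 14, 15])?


length([42, 28, 20, 33, 14, 15]) = 1 + length([28, 20, 33, 14, 15])
length([28, 20, 33, 14, 15]) = 1 + length([20, 33, 14, 15])
length([20, 33, 14, 15]) = 1 + length([33, 14, 15])
length([33, 14, 15]) = 1 + length([14, 15])
length([14, 15]) = 1 + length([15])
length([15]) = 1 + length([])
length([]) = 0  (base case)
Unwinding: 1 + 1 + 1 + 1 + 1 + 1 + 0 = 6

6


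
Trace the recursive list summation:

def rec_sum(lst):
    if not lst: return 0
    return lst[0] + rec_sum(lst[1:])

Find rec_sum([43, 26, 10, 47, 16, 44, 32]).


rec_sum([43, 26, 10, 47, 16, 44, 32]) = 43 + rec_sum([26, 10, 47, 16, 44, 32])
rec_sum([26, 10, 47, 16, 44, 32]) = 26 + rec_sum([10, 47, 16, 44, 32])
rec_sum([10, 47, 16, 44, 32]) = 10 + rec_sum([47, 16, 44, 32])
rec_sum([47, 16, 44, 32]) = 47 + rec_sum([16, 44, 32])
rec_sum([16, 44, 32]) = 16 + rec_sum([44, 32])
rec_sum([44, 32]) = 44 + rec_sum([32])
rec_sum([32]) = 32 + rec_sum([])
rec_sum([]) = 0  (base case)
Total: 43 + 26 + 10 + 47 + 16 + 44 + 32 + 0 = 218

218


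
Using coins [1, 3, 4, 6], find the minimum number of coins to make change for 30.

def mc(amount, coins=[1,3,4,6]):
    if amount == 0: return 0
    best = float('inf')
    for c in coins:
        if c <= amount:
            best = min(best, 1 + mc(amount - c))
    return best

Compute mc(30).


Building up with DP:
mc(0) = 0
mc(1) = min(1+mc(0)=1+0=1) = 1
mc(2) = min(1+mc(1)=1+1=2) = 2
mc(3) = min(1+mc(2)=1+2=3, 1+mc(0)=1+0=1) = 1
mc(4) = min(1+mc(3)=1+1=2, 1+mc(1)=1+1=2, 1+mc(0)=1+0=1) = 1
mc(5) = min(1+mc(4)=1+1=2, 1+mc(2)=1+2=3, 1+mc(1)=1+1=2) = 2
mc(6) = min(1+mc(5)=1+2=3, 1+mc(3)=1+1=2, 1+mc(2)=1+2=3, 1+mc(0)=1+0=1) = 1
mc(7) = min(1+mc(6)=1+1=2, 1+mc(4)=1+1=2, 1+mc(3)=1+1=2, 1+mc(1)=1+1=2) = 2
mc(8) = min(1+mc(7)=1+2=3, 1+mc(5)=1+2=3, 1+mc(4)=1+1=2, 1+mc(2)=1+2=3) = 2
mc(9) = min(1+mc(8)=1+2=3, 1+mc(6)=1+1=2, 1+mc(5)=1+2=3, 1+mc(3)=1+1=2) = 2
mc(10) = min(1+mc(9)=1+2=3, 1+mc(7)=1+2=3, 1+mc(6)=1+1=2, 1+mc(4)=1+1=2) = 2
mc(11) = min(1+mc(10)=1+2=3, 1+mc(8)=1+2=3, 1+mc(7)=1+2=3, 1+mc(5)=1+2=3) = 3
mc(12) = min(1+mc(11)=1+3=4, 1+mc(9)=1+2=3, 1+mc(8)=1+2=3, 1+mc(6)=1+1=2) = 2
mc(13) = min(1+mc(12)=1+2=3, 1+mc(10)=1+2=3, 1+mc(9)=1+2=3, 1+mc(7)=1+2=3) = 3
mc(14) = min(1+mc(13)=1+3=4, 1+mc(11)=1+3=4, 1+mc(10)=1+2=3, 1+mc(8)=1+2=3) = 3
mc(15) = min(1+mc(14)=1+3=4, 1+mc(12)=1+2=3, 1+mc(11)=1+3=4, 1+mc(9)=1+2=3) = 3
mc(16) = min(1+mc(15)=1+3=4, 1+mc(13)=1+3=4, 1+mc(12)=1+2=3, 1+mc(10)=1+2=3) = 3
mc(17) = min(1+mc(16)=1+3=4, 1+mc(14)=1+3=4, 1+mc(13)=1+3=4, 1+mc(11)=1+3=4) = 4
mc(18) = min(1+mc(17)=1+4=5, 1+mc(15)=1+3=4, 1+mc(14)=1+3=4, 1+mc(12)=1+2=3) = 3
mc(19) = min(1+mc(18)=1+3=4, 1+mc(16)=1+3=4, 1+mc(15)=1+3=4, 1+mc(13)=1+3=4) = 4
mc(20) = min(1+mc(19)=1+4=5, 1+mc(17)=1+4=5, 1+mc(16)=1+3=4, 1+mc(14)=1+3=4) = 4
mc(21) = min(1+mc(20)=1+4=5, 1+mc(18)=1+3=4, 1+mc(17)=1+4=5, 1+mc(15)=1+3=4) = 4
mc(22) = min(1+mc(21)=1+4=5, 1+mc(19)=1+4=5, 1+mc(18)=1+3=4, 1+mc(16)=1+3=4) = 4
mc(23) = min(1+mc(22)=1+4=5, 1+mc(20)=1+4=5, 1+mc(19)=1+4=5, 1+mc(17)=1+4=5) = 5
mc(24) = min(1+mc(23)=1+5=6, 1+mc(21)=1+4=5, 1+mc(20)=1+4=5, 1+mc(18)=1+3=4) = 4
mc(25) = min(1+mc(24)=1+4=5, 1+mc(22)=1+4=5, 1+mc(21)=1+4=5, 1+mc(19)=1+4=5) = 5
mc(26) = min(1+mc(25)=1+5=6, 1+mc(23)=1+5=6, 1+mc(22)=1+4=5, 1+mc(20)=1+4=5) = 5
mc(27) = min(1+mc(26)=1+5=6, 1+mc(24)=1+4=5, 1+mc(23)=1+5=6, 1+mc(21)=1+4=5) = 5
mc(28) = min(1+mc(27)=1+5=6, 1+mc(25)=1+5=6, 1+mc(24)=1+4=5, 1+mc(22)=1+4=5) = 5
mc(29) = min(1+mc(28)=1+5=6, 1+mc(26)=1+5=6, 1+mc(25)=1+5=6, 1+mc(23)=1+5=6) = 6
mc(30) = min(1+mc(29)=1+6=7, 1+mc(27)=1+5=6, 1+mc(26)=1+5=6, 1+mc(24)=1+4=5) = 5

5


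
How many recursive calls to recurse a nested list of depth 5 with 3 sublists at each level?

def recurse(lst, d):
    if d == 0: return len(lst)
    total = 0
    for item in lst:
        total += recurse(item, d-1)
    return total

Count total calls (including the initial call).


At depth 0 (root): 1 call
At depth 1: each of 1 parents calls recurse on 3 children = 3 calls
At depth 2: each of 3 parents calls recurse on 3 children = 9 calls
At depth 3: each of 9 parents calls recurse on 3 children = 27 calls
At depth 4: each of 27 parents calls recurse on 3 children = 81 calls
At depth 5: each of 81 parents calls recurse on 3 children = 243 calls
Total: 1 + 3 + 9 + 27 + 81 + 243 = 364

364


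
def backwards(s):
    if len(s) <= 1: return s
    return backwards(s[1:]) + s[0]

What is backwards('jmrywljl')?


backwards('jmrywljl') = backwards('mrywljl') + 'j'
backwards('mrywljl') = backwards('rywljl') + 'm'
backwards('rywljl') = backwards('ywljl') + 'r'
backwards('ywljl') = backwards('wljl') + 'y'
backwards('wljl') = backwards('ljl') + 'w'
backwards('ljl') = backwards('jl') + 'l'
backwards('jl') = backwards('l') + 'j'
backwards('l') = 'l'  (base case)
Concatenating: 'l' + 'j' + 'l' + 'w' + 'y' + 'r' + 'm' + 'j' = 'ljlwyrmj'

ljlwyrmj


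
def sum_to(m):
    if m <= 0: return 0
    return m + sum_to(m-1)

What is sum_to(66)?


sum_to(66)
= 66 + 65 + 64 + 63 + 62 + 61 + 60 + 59 + 58 + 57 + 56 + 55 + 54 + 53 + 52 + 51 + 50 + 49 + 48 + 47 + 46 + 45 + 44 + 43 + 42 + 41 + 40 + 39 + 38 + 37 + 36 + 35 + 34 + 33 + 32 + 31 + 30 + 29 + 28 + 27 + 26 + 25 + 24 + 23 + 22 + 21 + 20 + 19 + 18 + 17 + 16 + 15 + 14 + 13 + 12 + 11 + 10 + 9 + 8 + 7 + 6 + 5 + 4 + 3 + 2 + 1 + sum_to(0)
= 66 + 65 + 64 + 63 + 62 + 61 + 60 + 59 + 58 + 57 + 56 + 55 + 54 + 53 + 52 + 51 + 50 + 49 + 48 + 47 + 46 + 45 + 44 + 43 + 42 + 41 + 40 + 39 + 38 + 37 + 36 + 35 + 34 + 33 + 32 + 31 + 30 + 29 + 28 + 27 + 26 + 25 + 24 + 23 + 22 + 21 + 20 + 19 + 18 + 17 + 16 + 15 + 14 + 13 + 12 + 11 + 10 + 9 + 8 + 7 + 6 + 5 + 4 + 3 + 2 + 1 + 0
= 2211

2211
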